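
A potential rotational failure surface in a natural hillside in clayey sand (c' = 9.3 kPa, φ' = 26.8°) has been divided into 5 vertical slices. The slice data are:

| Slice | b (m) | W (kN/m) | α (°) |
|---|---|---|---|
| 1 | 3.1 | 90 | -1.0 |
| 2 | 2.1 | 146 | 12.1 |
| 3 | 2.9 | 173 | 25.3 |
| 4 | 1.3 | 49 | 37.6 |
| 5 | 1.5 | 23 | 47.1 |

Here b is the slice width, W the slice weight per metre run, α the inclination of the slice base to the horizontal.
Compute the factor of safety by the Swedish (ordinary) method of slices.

Ordinary method of slices: FS = Σ[c'·Δl_i + (W_i cosα_i)·tanφ'] / Σ W_i sinα_i, with Δl_i = b_i / cosα_i.
Slice 1: Δl = 3.1/cos(-1.0°) = 3.100 m; N'_1 = 90·cos(-1.0°) = 90.0; c'Δl = 28.83; W sinα = -1.6
Slice 2: Δl = 2.1/cos12.1° = 2.148 m; N'_2 = 146·cos12.1° = 142.8; c'Δl = 19.97; W sinα = 30.6
Slice 3: Δl = 2.9/cos25.3° = 3.208 m; N'_3 = 173·cos25.3° = 156.4; c'Δl = 29.83; W sinα = 73.9
Slice 4: Δl = 1.3/cos37.6° = 1.641 m; N'_4 = 49·cos37.6° = 38.8; c'Δl = 15.26; W sinα = 29.9
Slice 5: Δl = 1.5/cos47.1° = 2.204 m; N'_5 = 23·cos47.1° = 15.7; c'Δl = 20.49; W sinα = 16.8
Σc'Δl = 114.4 kN/m; ΣN' = 443.6 kN/m; ΣW sinα = 149.7 kN/m
Resisting = 114.4 + 443.6·tan26.8° = 114.4 + 224.1 = 338.5 kN/m
FS = 338.5 / 149.7 = 2.261

FS = 2.26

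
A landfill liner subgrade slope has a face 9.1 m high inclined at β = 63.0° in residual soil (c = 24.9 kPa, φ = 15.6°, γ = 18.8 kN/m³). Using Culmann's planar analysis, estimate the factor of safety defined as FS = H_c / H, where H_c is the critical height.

FS = 1.55

H_c = (4c/γ) · sinβ cosφ / [1 − cos(β − φ)]
    = (4·24.9/18.8) · sin63.0°·cos15.6° / [1 − cos47.4°]
    = 5.298 · 0.8582 / 0.3231 = 14.07 m
FS = H_c / H = 14.07 / 9.1 = 1.546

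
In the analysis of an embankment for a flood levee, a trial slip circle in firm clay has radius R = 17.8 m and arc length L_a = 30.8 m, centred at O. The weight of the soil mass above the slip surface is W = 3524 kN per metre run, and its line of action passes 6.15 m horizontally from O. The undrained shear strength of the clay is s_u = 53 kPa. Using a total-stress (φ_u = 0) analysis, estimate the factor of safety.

Taking moments about the centre O, the resisting moment is provided by the undrained shear strength acting along the arc:
M_R = s_u·L_a·R = 53·30.80·17.8 = 29056.7 kN·m/m
M_D = W·d = 3524·6.15 = 21672.6 kN·m/m
FS = M_R / M_D = 29056.7 / 21672.6 = 1.341

FS = 1.34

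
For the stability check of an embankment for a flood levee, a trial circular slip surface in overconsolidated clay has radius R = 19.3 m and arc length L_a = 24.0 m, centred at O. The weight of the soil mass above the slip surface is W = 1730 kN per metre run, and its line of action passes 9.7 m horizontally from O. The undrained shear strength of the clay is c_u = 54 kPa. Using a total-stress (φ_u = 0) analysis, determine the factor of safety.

FS = 1.49

Taking moments about the centre O, the resisting moment is provided by the undrained shear strength acting along the arc:
M_R = c_u·L_a·R = 54·24.00·19.3 = 25012.8 kN·m/m
M_D = W·d = 1730·9.7 = 16781.0 kN·m/m
FS = M_R / M_D = 25012.8 / 16781.0 = 1.491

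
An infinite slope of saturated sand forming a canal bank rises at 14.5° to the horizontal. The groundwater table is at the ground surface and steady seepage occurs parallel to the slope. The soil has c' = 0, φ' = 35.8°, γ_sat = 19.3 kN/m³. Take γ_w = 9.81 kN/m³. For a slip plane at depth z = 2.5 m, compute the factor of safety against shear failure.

FS = 1.37

With seepage parallel to the slope and the water table at the surface, the effective normal stress on the slip plane uses the buoyant unit weight γ' = γ_sat − γ_w while the driving shear stress uses γ_sat:
FS = [c' + γ' z cos²β tanφ'] / [γ_sat z sinβ cosβ]
(For c' = 0 this reduces to FS = (γ'/γ_sat)·tanφ'/tanβ.)
γ' = 19.3 − 9.81 = 9.49 kN/m³
Numerator = 0.0 + 9.49·2.5·cos²14.5°·tan35.8° = 0.0 + 9.49·2.5·0.9373·0.7212 = 16.038 kPa
Denominator = 19.3·2.5·sin14.5°·cos14.5° = 19.3·2.5·0.2504·0.9681 = 11.696 kPa
FS = 16.038 / 11.696 = 1.371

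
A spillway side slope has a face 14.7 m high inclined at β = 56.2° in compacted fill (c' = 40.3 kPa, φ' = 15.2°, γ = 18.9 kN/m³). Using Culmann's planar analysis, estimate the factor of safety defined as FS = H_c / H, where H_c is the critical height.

FS = 1.90

H_c = (4c'/γ) · sinβ cosφ' / [1 − cos(β − φ')]
    = (4·40.3/18.9) · sin56.2°·cos15.2° / [1 − cos41.0°]
    = 8.529 · 0.8019 / 0.2453 = 27.88 m
FS = H_c / H = 27.88 / 14.7 = 1.897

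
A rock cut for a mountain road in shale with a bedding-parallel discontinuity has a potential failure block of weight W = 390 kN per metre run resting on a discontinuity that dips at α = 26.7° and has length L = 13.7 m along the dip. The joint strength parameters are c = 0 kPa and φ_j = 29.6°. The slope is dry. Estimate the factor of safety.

Resolving the block weight along and normal to the plane and applying the Mohr–Coulomb strength on the joint:
N' = W cosα = 390·cos26.7° = 348.4 kN/m
Driving force T = W sinα = 390·sin26.7° = 175.2 kN/m
Resisting force R = c·L + N'·tanφ_j = 0·13.7 + 348.4·tan29.6° = 0.0 + 197.9 = 197.9 kN/m
FS = R / T = 197.9 / 175.2 = 1.129

FS = 1.13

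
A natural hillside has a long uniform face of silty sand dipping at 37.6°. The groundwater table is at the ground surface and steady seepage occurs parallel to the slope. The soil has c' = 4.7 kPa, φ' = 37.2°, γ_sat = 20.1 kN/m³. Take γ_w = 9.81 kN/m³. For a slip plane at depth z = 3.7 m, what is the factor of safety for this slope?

With seepage parallel to the slope and the water table at the surface, the effective normal stress on the slip plane uses the buoyant unit weight γ' = γ_sat − γ_w while the driving shear stress uses γ_sat:
FS = [c' + γ' z cos²β tanφ'] / [γ_sat z sinβ cosβ]
γ' = 20.1 − 9.81 = 10.29 kN/m³
Numerator = 4.7 + 10.29·3.7·cos²37.6°·tan37.2° = 4.7 + 10.29·3.7·0.6277·0.7590 = 22.841 kPa
Denominator = 20.1·3.7·sin37.6°·cos37.6° = 20.1·3.7·0.6101·0.7923 = 35.951 kPa
FS = 22.841 / 35.951 = 0.635

FS = 0.64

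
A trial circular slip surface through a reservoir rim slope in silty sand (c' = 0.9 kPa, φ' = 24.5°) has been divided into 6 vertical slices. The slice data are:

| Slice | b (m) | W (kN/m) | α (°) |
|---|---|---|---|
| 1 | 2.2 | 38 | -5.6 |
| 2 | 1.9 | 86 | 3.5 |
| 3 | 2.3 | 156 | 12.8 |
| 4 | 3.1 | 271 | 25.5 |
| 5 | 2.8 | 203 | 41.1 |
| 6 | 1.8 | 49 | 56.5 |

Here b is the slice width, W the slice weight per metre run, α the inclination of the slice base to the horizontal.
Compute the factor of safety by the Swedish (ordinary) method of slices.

Ordinary method of slices: FS = Σ[c'·Δl_i + (W_i cosα_i)·tanφ'] / Σ W_i sinα_i, with Δl_i = b_i / cosα_i.
Slice 1: Δl = 2.2/cos(-5.6°) = 2.211 m; N'_1 = 38·cos(-5.6°) = 37.8; c'Δl = 1.99; W sinα = -3.7
Slice 2: Δl = 1.9/cos3.5° = 1.904 m; N'_2 = 86·cos3.5° = 85.8; c'Δl = 1.71; W sinα = 5.3
Slice 3: Δl = 2.3/cos12.8° = 2.359 m; N'_3 = 156·cos12.8° = 152.1; c'Δl = 2.12; W sinα = 34.6
Slice 4: Δl = 3.1/cos25.5° = 3.435 m; N'_4 = 271·cos25.5° = 244.6; c'Δl = 3.09; W sinα = 116.7
Slice 5: Δl = 2.8/cos41.1° = 3.716 m; N'_5 = 203·cos41.1° = 153.0; c'Δl = 3.34; W sinα = 133.4
Slice 6: Δl = 1.8/cos56.5° = 3.261 m; N'_6 = 49·cos56.5° = 27.0; c'Δl = 2.94; W sinα = 40.9
Σc'Δl = 15.2 kN/m; ΣN' = 700.4 kN/m; ΣW sinα = 327.1 kN/m
Resisting = 15.2 + 700.4·tan24.5° = 15.2 + 319.2 = 334.4 kN/m
FS = 334.4 / 327.1 = 1.022

FS = 1.02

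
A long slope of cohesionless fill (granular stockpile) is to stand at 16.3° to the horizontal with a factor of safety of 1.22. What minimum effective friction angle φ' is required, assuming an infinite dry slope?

φ' = 19.6°

FS = tanφ'/tanβ ⇒ tanφ' = FS · tanβ = 1.22 · tan16.3° = 0.3568
φ' = arctan(0.3568) = 19.63°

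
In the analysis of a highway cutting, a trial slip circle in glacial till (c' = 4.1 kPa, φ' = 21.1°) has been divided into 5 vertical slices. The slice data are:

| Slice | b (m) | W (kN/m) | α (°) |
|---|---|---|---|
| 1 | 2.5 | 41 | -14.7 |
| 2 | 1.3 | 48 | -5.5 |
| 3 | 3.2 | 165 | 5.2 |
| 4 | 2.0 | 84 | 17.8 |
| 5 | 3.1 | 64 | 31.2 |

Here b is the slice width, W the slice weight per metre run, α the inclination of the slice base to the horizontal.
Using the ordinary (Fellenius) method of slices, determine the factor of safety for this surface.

FS = 3.43

Ordinary method of slices: FS = Σ[c'·Δl_i + (W_i cosα_i)·tanφ'] / Σ W_i sinα_i, with Δl_i = b_i / cosα_i.
Slice 1: Δl = 2.5/cos(-14.7°) = 2.585 m; N'_1 = 41·cos(-14.7°) = 39.7; c'Δl = 10.60; W sinα = -10.4
Slice 2: Δl = 1.3/cos(-5.5°) = 1.306 m; N'_2 = 48·cos(-5.5°) = 47.8; c'Δl = 5.35; W sinα = -4.6
Slice 3: Δl = 3.2/cos5.2° = 3.213 m; N'_3 = 165·cos5.2° = 164.3; c'Δl = 13.17; W sinα = 15.0
Slice 4: Δl = 2.0/cos17.8° = 2.101 m; N'_4 = 84·cos17.8° = 80.0; c'Δl = 8.61; W sinα = 25.7
Slice 5: Δl = 3.1/cos31.2° = 3.624 m; N'_5 = 64·cos31.2° = 54.7; c'Δl = 14.86; W sinα = 33.2
Σc'Δl = 52.6 kN/m; ΣN' = 386.5 kN/m; ΣW sinα = 58.8 kN/m
Resisting = 52.6 + 386.5·tan21.1° = 52.6 + 149.1 = 201.7 kN/m
FS = 201.7 / 58.8 = 3.432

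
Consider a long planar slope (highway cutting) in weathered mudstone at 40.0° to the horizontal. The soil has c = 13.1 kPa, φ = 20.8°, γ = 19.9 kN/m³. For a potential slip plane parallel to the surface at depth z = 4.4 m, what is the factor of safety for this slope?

FS = 0.76

For an infinite slope with a slip plane parallel to the surface (no pore pressure): FS = [c + γz cos²β tanφ] / [γz sinβ cosβ].
γz = 19.9·4.4 = 87.56 kN/m²
Numerator = 13.1 + 87.56·cos²40.0°·tan20.8° = 13.1 + 87.56·0.5868·0.3799 = 32.618 kPa
Denominator = 87.56·sin40.0°·cos40.0° = 87.56·0.6428·0.7660 = 43.115 kPa
FS = 32.618 / 43.115 = 0.757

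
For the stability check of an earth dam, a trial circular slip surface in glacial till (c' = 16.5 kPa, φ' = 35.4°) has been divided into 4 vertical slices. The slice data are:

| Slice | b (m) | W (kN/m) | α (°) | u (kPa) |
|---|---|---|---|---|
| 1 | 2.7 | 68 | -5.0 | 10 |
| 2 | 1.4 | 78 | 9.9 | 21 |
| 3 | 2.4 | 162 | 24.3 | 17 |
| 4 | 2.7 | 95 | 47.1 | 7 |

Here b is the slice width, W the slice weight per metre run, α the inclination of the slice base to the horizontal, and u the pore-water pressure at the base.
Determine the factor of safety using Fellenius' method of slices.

FS = 2.36

Ordinary method of slices: FS = Σ[c'·Δl_i + (W_i cosα_i − u_i·Δl_i)·tanφ'] / Σ W_i sinα_i, with Δl_i = b_i / cosα_i.
Slice 1: Δl = 2.7/cos(-5.0°) = 2.710 m; N'_1 = 68·cos(-5.0°) − 10·2.710 = 40.6; c'Δl = 44.72; W sinα = -5.9
Slice 2: Δl = 1.4/cos9.9° = 1.421 m; N'_2 = 78·cos9.9° − 21·1.421 = 47.0; c'Δl = 23.45; W sinα = 13.4
Slice 3: Δl = 2.4/cos24.3° = 2.633 m; N'_3 = 162·cos24.3° − 17·2.633 = 102.9; c'Δl = 43.45; W sinα = 66.7
Slice 4: Δl = 2.7/cos47.1° = 3.966 m; N'_4 = 95·cos47.1° − 7·3.966 = 36.9; c'Δl = 65.45; W sinα = 69.6
Σc'Δl = 177.1 kN/m; ΣN' = 227.4 kN/m; ΣW sinα = 143.7 kN/m
Resisting = 177.1 + 227.4·tan35.4° = 177.1 + 161.6 = 338.7 kN/m
FS = 338.7 / 143.7 = 2.356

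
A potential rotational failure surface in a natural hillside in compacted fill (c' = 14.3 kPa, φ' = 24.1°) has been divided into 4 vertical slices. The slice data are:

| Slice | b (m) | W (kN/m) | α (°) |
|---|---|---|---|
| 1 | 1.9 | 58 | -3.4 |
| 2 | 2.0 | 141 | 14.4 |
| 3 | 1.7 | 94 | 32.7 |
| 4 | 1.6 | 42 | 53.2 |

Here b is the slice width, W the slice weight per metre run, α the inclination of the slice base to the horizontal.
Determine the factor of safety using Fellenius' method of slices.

Ordinary method of slices: FS = Σ[c'·Δl_i + (W_i cosα_i)·tanφ'] / Σ W_i sinα_i, with Δl_i = b_i / cosα_i.
Slice 1: Δl = 1.9/cos(-3.4°) = 1.903 m; N'_1 = 58·cos(-3.4°) = 57.9; c'Δl = 27.22; W sinα = -3.4
Slice 2: Δl = 2.0/cos14.4° = 2.065 m; N'_2 = 141·cos14.4° = 136.6; c'Δl = 29.53; W sinα = 35.1
Slice 3: Δl = 1.7/cos32.7° = 2.020 m; N'_3 = 94·cos32.7° = 79.1; c'Δl = 28.89; W sinα = 50.8
Slice 4: Δl = 1.6/cos53.2° = 2.671 m; N'_4 = 42·cos53.2° = 25.2; c'Δl = 38.20; W sinα = 33.6
Σc'Δl = 123.8 kN/m; ΣN' = 298.7 kN/m; ΣW sinα = 116.0 kN/m
Resisting = 123.8 + 298.7·tan24.1° = 123.8 + 133.6 = 257.5 kN/m
FS = 257.5 / 116.0 = 2.219

FS = 2.22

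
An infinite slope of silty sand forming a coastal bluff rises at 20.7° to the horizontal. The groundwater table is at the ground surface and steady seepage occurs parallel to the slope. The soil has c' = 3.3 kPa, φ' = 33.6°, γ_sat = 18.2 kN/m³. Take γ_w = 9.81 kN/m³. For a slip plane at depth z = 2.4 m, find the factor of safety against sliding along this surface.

FS = 1.04

With seepage parallel to the slope and the water table at the surface, the effective normal stress on the slip plane uses the buoyant unit weight γ' = γ_sat − γ_w while the driving shear stress uses γ_sat:
FS = [c' + γ' z cos²β tanφ'] / [γ_sat z sinβ cosβ]
γ' = 18.2 − 9.81 = 8.39 kN/m³
Numerator = 3.3 + 8.39·2.4·cos²20.7°·tan33.6° = 3.3 + 8.39·2.4·0.8751·0.6644 = 15.007 kPa
Denominator = 18.2·2.4·sin20.7°·cos20.7° = 18.2·2.4·0.3535·0.9354 = 14.443 kPa
FS = 15.007 / 14.443 = 1.039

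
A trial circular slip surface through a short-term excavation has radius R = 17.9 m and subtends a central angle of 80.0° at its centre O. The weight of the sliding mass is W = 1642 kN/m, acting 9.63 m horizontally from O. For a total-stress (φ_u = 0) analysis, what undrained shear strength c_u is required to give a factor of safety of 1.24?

FS = c_u·L_a·R / (W·d), so c_u = FS·W·d / (L_a·R).
Arc length L_a = R·θ = 17.9·(80.0°·π/180) = 17.9·1.3963 = 24.99 m
c_u = 1.24·1642·9.63 / (24.99·17.9) = 19607.5 / 447.38 = 43.83 kPa

c_u = 43.8 kPa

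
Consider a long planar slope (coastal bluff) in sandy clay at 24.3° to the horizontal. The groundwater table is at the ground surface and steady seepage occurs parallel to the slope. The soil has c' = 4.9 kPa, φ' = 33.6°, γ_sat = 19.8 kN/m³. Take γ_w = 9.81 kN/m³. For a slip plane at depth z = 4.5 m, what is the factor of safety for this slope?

FS = 0.89

With seepage parallel to the slope and the water table at the surface, the effective normal stress on the slip plane uses the buoyant unit weight γ' = γ_sat − γ_w while the driving shear stress uses γ_sat:
FS = [c' + γ' z cos²β tanφ'] / [γ_sat z sinβ cosβ]
γ' = 19.8 − 9.81 = 9.99 kN/m³
Numerator = 4.9 + 9.99·4.5·cos²24.3°·tan33.6° = 4.9 + 9.99·4.5·0.8307·0.6644 = 29.710 kPa
Denominator = 19.8·4.5·sin24.3°·cos24.3° = 19.8·4.5·0.4115·0.9114 = 33.417 kPa
FS = 29.710 / 33.417 = 0.889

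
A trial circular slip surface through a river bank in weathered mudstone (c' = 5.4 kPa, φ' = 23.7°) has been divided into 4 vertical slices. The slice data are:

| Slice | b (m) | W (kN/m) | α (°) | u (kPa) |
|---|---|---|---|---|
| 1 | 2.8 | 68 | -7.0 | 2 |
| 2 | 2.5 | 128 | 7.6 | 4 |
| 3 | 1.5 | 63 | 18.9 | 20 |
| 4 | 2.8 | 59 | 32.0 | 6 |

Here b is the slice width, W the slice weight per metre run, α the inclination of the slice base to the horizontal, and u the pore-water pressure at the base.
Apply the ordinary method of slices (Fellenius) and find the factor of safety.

Ordinary method of slices: FS = Σ[c'·Δl_i + (W_i cosα_i − u_i·Δl_i)·tanφ'] / Σ W_i sinα_i, with Δl_i = b_i / cosα_i.
Slice 1: Δl = 2.8/cos(-7.0°) = 2.821 m; N'_1 = 68·cos(-7.0°) − 2·2.821 = 61.9; c'Δl = 15.23; W sinα = -8.3
Slice 2: Δl = 2.5/cos7.6° = 2.522 m; N'_2 = 128·cos7.6° − 4·2.522 = 116.8; c'Δl = 13.62; W sinα = 16.9
Slice 3: Δl = 1.5/cos18.9° = 1.585 m; N'_3 = 63·cos18.9° − 20·1.585 = 27.9; c'Δl = 8.56; W sinα = 20.4
Slice 4: Δl = 2.8/cos32.0° = 3.302 m; N'_4 = 59·cos32.0° − 6·3.302 = 30.2; c'Δl = 17.83; W sinα = 31.3
Σc'Δl = 55.2 kN/m; ΣN' = 236.8 kN/m; ΣW sinα = 60.3 kN/m
Resisting = 55.2 + 236.8·tan23.7° = 55.2 + 103.9 = 159.2 kN/m
FS = 159.2 / 60.3 = 2.639

FS = 2.64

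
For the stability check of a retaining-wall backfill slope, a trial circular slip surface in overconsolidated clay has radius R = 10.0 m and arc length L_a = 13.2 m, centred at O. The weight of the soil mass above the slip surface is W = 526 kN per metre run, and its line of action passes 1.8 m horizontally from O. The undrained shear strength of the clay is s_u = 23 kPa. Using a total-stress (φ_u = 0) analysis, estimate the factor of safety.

Taking moments about the centre O, the resisting moment is provided by the undrained shear strength acting along the arc:
M_R = s_u·L_a·R = 23·13.20·10.0 = 3036.0 kN·m/m
M_D = W·d = 526·1.8 = 946.8 kN·m/m
FS = M_R / M_D = 3036.0 / 946.8 = 3.207

FS = 3.21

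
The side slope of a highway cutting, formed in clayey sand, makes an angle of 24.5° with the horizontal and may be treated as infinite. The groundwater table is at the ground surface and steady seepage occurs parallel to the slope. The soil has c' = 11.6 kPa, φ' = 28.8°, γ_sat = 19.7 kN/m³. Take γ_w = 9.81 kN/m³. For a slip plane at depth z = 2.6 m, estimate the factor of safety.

FS = 1.21

With seepage parallel to the slope and the water table at the surface, the effective normal stress on the slip plane uses the buoyant unit weight γ' = γ_sat − γ_w while the driving shear stress uses γ_sat:
FS = [c' + γ' z cos²β tanφ'] / [γ_sat z sinβ cosβ]
γ' = 19.7 − 9.81 = 9.89 kN/m³
Numerator = 11.6 + 9.89·2.6·cos²24.5°·tan28.8° = 11.6 + 9.89·2.6·0.8280·0.5498 = 23.305 kPa
Denominator = 19.7·2.6·sin24.5°·cos24.5° = 19.7·2.6·0.4147·0.9100 = 19.328 kPa
FS = 23.305 / 19.328 = 1.206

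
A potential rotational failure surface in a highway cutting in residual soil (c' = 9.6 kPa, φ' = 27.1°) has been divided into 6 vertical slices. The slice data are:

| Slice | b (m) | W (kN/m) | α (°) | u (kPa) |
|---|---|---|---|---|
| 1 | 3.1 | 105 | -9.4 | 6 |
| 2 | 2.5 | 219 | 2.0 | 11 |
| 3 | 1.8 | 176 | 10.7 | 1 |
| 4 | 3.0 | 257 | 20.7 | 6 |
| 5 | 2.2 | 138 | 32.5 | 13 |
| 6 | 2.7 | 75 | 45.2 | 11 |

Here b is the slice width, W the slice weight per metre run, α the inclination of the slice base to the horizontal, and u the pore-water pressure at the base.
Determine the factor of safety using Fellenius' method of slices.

FS = 2.30

Ordinary method of slices: FS = Σ[c'·Δl_i + (W_i cosα_i − u_i·Δl_i)·tanφ'] / Σ W_i sinα_i, with Δl_i = b_i / cosα_i.
Slice 1: Δl = 3.1/cos(-9.4°) = 3.142 m; N'_1 = 105·cos(-9.4°) − 6·3.142 = 84.7; c'Δl = 30.17; W sinα = -17.1
Slice 2: Δl = 2.5/cos2.0° = 2.502 m; N'_2 = 219·cos2.0° − 11·2.502 = 191.3; c'Δl = 24.01; W sinα = 7.6
Slice 3: Δl = 1.8/cos10.7° = 1.832 m; N'_3 = 176·cos10.7° − 1·1.832 = 171.1; c'Δl = 17.59; W sinα = 32.7
Slice 4: Δl = 3.0/cos20.7° = 3.207 m; N'_4 = 257·cos20.7° − 6·3.207 = 221.2; c'Δl = 30.79; W sinα = 90.8
Slice 5: Δl = 2.2/cos32.5° = 2.609 m; N'_5 = 138·cos32.5° − 13·2.609 = 82.5; c'Δl = 25.04; W sinα = 74.1
Slice 6: Δl = 2.7/cos45.2° = 3.832 m; N'_6 = 75·cos45.2° − 11·3.832 = 10.7; c'Δl = 36.79; W sinα = 53.2
Σc'Δl = 164.4 kN/m; ΣN' = 761.5 kN/m; ΣW sinα = 241.4 kN/m
Resisting = 164.4 + 761.5·tan27.1° = 164.4 + 389.7 = 554.1 kN/m
FS = 554.1 / 241.4 = 2.295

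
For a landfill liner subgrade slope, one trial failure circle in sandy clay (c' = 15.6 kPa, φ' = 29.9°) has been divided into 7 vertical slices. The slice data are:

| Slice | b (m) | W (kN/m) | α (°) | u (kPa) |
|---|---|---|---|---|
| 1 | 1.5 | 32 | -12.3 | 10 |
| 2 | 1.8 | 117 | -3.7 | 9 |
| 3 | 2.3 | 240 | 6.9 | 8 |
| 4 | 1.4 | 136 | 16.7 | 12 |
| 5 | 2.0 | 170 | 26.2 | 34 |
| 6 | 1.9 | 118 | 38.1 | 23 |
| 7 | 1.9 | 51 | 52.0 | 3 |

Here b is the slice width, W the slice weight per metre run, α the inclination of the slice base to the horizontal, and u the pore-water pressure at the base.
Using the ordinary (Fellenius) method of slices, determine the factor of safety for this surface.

FS = 2.35

Ordinary method of slices: FS = Σ[c'·Δl_i + (W_i cosα_i − u_i·Δl_i)·tanφ'] / Σ W_i sinα_i, with Δl_i = b_i / cosα_i.
Slice 1: Δl = 1.5/cos(-12.3°) = 1.535 m; N'_1 = 32·cos(-12.3°) − 10·1.535 = 15.9; c'Δl = 23.95; W sinα = -6.8
Slice 2: Δl = 1.8/cos(-3.7°) = 1.804 m; N'_2 = 117·cos(-3.7°) − 9·1.804 = 100.5; c'Δl = 28.14; W sinα = -7.6
Slice 3: Δl = 2.3/cos6.9° = 2.317 m; N'_3 = 240·cos6.9° − 8·2.317 = 219.7; c'Δl = 36.14; W sinα = 28.8
Slice 4: Δl = 1.4/cos16.7° = 1.462 m; N'_4 = 136·cos16.7° − 12·1.462 = 112.7; c'Δl = 22.80; W sinα = 39.1
Slice 5: Δl = 2.0/cos26.2° = 2.229 m; N'_5 = 170·cos26.2° − 34·2.229 = 76.7; c'Δl = 34.77; W sinα = 75.1
Slice 6: Δl = 1.9/cos38.1° = 2.414 m; N'_6 = 118·cos38.1° − 23·2.414 = 37.3; c'Δl = 37.67; W sinα = 72.8
Slice 7: Δl = 1.9/cos52.0° = 3.086 m; N'_7 = 51·cos52.0° − 3·3.086 = 22.1; c'Δl = 48.14; W sinα = 40.2
Σc'Δl = 231.6 kN/m; ΣN' = 585.1 kN/m; ΣW sinα = 241.6 kN/m
Resisting = 231.6 + 585.1·tan29.9° = 231.6 + 336.4 = 568.1 kN/m
FS = 568.1 / 241.6 = 2.351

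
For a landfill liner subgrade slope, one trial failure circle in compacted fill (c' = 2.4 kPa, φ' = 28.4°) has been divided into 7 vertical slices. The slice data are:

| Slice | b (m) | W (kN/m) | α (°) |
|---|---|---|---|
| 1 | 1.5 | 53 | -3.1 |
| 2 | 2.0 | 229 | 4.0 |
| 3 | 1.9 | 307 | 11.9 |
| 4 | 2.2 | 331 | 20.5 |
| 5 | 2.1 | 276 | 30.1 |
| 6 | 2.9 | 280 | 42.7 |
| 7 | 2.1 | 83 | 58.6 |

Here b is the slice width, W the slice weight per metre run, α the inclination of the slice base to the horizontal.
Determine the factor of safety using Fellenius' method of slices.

Ordinary method of slices: FS = Σ[c'·Δl_i + (W_i cosα_i)·tanφ'] / Σ W_i sinα_i, with Δl_i = b_i / cosα_i.
Slice 1: Δl = 1.5/cos(-3.1°) = 1.502 m; N'_1 = 53·cos(-3.1°) = 52.9; c'Δl = 3.61; W sinα = -2.9
Slice 2: Δl = 2.0/cos4.0° = 2.005 m; N'_2 = 229·cos4.0° = 228.4; c'Δl = 4.81; W sinα = 16.0
Slice 3: Δl = 1.9/cos11.9° = 1.942 m; N'_3 = 307·cos11.9° = 300.4; c'Δl = 4.66; W sinα = 63.3
Slice 4: Δl = 2.2/cos20.5° = 2.349 m; N'_4 = 331·cos20.5° = 310.0; c'Δl = 5.64; W sinα = 115.9
Slice 5: Δl = 2.1/cos30.1° = 2.427 m; N'_5 = 276·cos30.1° = 238.8; c'Δl = 5.83; W sinα = 138.4
Slice 6: Δl = 2.9/cos42.7° = 3.946 m; N'_6 = 280·cos42.7° = 205.8; c'Δl = 9.47; W sinα = 189.9
Slice 7: Δl = 2.1/cos58.6° = 4.031 m; N'_7 = 83·cos58.6° = 43.2; c'Δl = 9.67; W sinα = 70.8
Σc'Δl = 43.7 kN/m; ΣN' = 1379.6 kN/m; ΣW sinα = 591.5 kN/m
Resisting = 43.7 + 1379.6·tan28.4° = 43.7 + 746.0 = 789.6 kN/m
FS = 789.6 / 591.5 = 1.335

FS = 1.34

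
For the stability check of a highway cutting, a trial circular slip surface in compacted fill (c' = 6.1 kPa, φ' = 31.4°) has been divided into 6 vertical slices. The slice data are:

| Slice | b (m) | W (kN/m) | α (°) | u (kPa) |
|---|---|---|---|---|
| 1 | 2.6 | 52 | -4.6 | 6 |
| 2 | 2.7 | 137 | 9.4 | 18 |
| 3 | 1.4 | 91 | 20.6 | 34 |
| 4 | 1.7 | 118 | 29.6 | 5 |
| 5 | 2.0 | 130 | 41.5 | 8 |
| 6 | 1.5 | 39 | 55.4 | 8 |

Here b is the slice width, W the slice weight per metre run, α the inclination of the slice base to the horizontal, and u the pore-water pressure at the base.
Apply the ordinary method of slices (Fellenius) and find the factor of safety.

Ordinary method of slices: FS = Σ[c'·Δl_i + (W_i cosα_i − u_i·Δl_i)·tanφ'] / Σ W_i sinα_i, with Δl_i = b_i / cosα_i.
Slice 1: Δl = 2.6/cos(-4.6°) = 2.608 m; N'_1 = 52·cos(-4.6°) − 6·2.608 = 36.2; c'Δl = 15.91; W sinα = -4.2
Slice 2: Δl = 2.7/cos9.4° = 2.737 m; N'_2 = 137·cos9.4° − 18·2.737 = 85.9; c'Δl = 16.69; W sinα = 22.4
Slice 3: Δl = 1.4/cos20.6° = 1.496 m; N'_3 = 91·cos20.6° − 34·1.496 = 34.3; c'Δl = 9.12; W sinα = 32.0
Slice 4: Δl = 1.7/cos29.6° = 1.955 m; N'_4 = 118·cos29.6° − 5·1.955 = 92.8; c'Δl = 11.93; W sinα = 58.3
Slice 5: Δl = 2.0/cos41.5° = 2.670 m; N'_5 = 130·cos41.5° − 8·2.670 = 76.0; c'Δl = 16.29; W sinα = 86.1
Slice 6: Δl = 1.5/cos55.4° = 2.642 m; N'_6 = 39·cos55.4° − 8·2.642 = 1.0; c'Δl = 16.11; W sinα = 32.1
Σc'Δl = 86.1 kN/m; ΣN' = 326.3 kN/m; ΣW sinα = 226.8 kN/m
Resisting = 86.1 + 326.3·tan31.4° = 86.1 + 199.1 = 285.2 kN/m
FS = 285.2 / 226.8 = 1.258

FS = 1.26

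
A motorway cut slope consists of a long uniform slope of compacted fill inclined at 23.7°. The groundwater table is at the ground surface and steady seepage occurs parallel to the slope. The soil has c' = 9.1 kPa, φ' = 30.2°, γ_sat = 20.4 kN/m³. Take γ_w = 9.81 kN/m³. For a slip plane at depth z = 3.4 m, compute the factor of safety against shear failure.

With seepage parallel to the slope and the water table at the surface, the effective normal stress on the slip plane uses the buoyant unit weight γ' = γ_sat − γ_w while the driving shear stress uses γ_sat:
FS = [c' + γ' z cos²β tanφ'] / [γ_sat z sinβ cosβ]
γ' = 20.4 − 9.81 = 10.59 kN/m³
Numerator = 9.1 + 10.59·3.4·cos²23.7°·tan30.2° = 9.1 + 10.59·3.4·0.8384·0.5820 = 26.670 kPa
Denominator = 20.4·3.4·sin23.7°·cos23.7° = 20.4·3.4·0.4019·0.9157 = 25.528 kPa
FS = 26.670 / 25.528 = 1.045

FS = 1.04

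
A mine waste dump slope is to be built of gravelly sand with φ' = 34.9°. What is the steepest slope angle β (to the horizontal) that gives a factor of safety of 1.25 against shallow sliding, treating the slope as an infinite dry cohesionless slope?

For an infinite dry cohesionless slope FS = tanφ'/tanβ, so tanβ = tanφ' / FS.
tanβ = tan34.9° / 1.25 = 0.6976 / 1.25 = 0.5581
β = arctan(0.5581) = 29.17°

β = 29.2°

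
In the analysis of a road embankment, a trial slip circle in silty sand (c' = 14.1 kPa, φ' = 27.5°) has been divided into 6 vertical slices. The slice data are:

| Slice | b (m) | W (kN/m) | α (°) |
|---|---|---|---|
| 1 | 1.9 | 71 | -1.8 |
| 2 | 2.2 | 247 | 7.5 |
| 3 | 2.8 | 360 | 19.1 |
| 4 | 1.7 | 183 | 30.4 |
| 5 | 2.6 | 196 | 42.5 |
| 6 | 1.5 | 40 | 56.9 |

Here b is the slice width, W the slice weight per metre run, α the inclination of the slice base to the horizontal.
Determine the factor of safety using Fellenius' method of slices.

Ordinary method of slices: FS = Σ[c'·Δl_i + (W_i cosα_i)·tanφ'] / Σ W_i sinα_i, with Δl_i = b_i / cosα_i.
Slice 1: Δl = 1.9/cos(-1.8°) = 1.901 m; N'_1 = 71·cos(-1.8°) = 71.0; c'Δl = 26.80; W sinα = -2.2
Slice 2: Δl = 2.2/cos7.5° = 2.219 m; N'_2 = 247·cos7.5° = 244.9; c'Δl = 31.29; W sinα = 32.2
Slice 3: Δl = 2.8/cos19.1° = 2.963 m; N'_3 = 360·cos19.1° = 340.2; c'Δl = 41.78; W sinα = 117.8
Slice 4: Δl = 1.7/cos30.4° = 1.971 m; N'_4 = 183·cos30.4° = 157.8; c'Δl = 27.79; W sinα = 92.6
Slice 5: Δl = 2.6/cos42.5° = 3.526 m; N'_5 = 196·cos42.5° = 144.5; c'Δl = 49.72; W sinα = 132.4
Slice 6: Δl = 1.5/cos56.9° = 2.747 m; N'_6 = 40·cos56.9° = 21.8; c'Δl = 38.73; W sinα = 33.5
Σc'Δl = 216.1 kN/m; ΣN' = 980.2 kN/m; ΣW sinα = 406.3 kN/m
Resisting = 216.1 + 980.2·tan27.5° = 216.1 + 510.3 = 726.4 kN/m
FS = 726.4 / 406.3 = 1.788

FS = 1.79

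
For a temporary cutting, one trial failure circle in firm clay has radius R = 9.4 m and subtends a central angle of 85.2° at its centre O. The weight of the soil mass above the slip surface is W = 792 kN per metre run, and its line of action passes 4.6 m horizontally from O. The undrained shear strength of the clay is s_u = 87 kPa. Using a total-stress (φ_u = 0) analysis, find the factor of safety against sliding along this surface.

Taking moments about the centre O, the resisting moment is provided by the undrained shear strength acting along the arc:
Arc length L_a = R·θ = 9.4·(85.2°·π/180) = 9.4·1.4870 = 13.98 m
M_R = s_u·L_a·R = 87·13.98·9.4 = 11431.2 kN·m/m
M_D = W·d = 792·4.6 = 3643.2 kN·m/m
FS = M_R / M_D = 11431.2 / 3643.2 = 3.138

FS = 3.14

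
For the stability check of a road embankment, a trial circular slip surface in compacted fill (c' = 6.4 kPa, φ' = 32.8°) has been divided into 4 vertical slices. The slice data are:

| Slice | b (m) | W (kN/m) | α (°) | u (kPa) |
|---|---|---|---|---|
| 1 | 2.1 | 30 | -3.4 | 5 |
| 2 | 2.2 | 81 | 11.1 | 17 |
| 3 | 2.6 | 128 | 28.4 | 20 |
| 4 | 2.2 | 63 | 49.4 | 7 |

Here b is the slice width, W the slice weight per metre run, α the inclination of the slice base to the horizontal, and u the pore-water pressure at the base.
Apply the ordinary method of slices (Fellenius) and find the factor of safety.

Ordinary method of slices: FS = Σ[c'·Δl_i + (W_i cosα_i − u_i·Δl_i)·tanφ'] / Σ W_i sinα_i, with Δl_i = b_i / cosα_i.
Slice 1: Δl = 2.1/cos(-3.4°) = 2.104 m; N'_1 = 30·cos(-3.4°) − 5·2.104 = 19.4; c'Δl = 13.46; W sinα = -1.8
Slice 2: Δl = 2.2/cos11.1° = 2.242 m; N'_2 = 81·cos11.1° − 17·2.242 = 41.4; c'Δl = 14.35; W sinα = 15.6
Slice 3: Δl = 2.6/cos28.4° = 2.956 m; N'_3 = 128·cos28.4° − 20·2.956 = 53.5; c'Δl = 18.92; W sinα = 60.9
Slice 4: Δl = 2.2/cos49.4° = 3.381 m; N'_4 = 63·cos49.4° − 7·3.381 = 17.3; c'Δl = 21.64; W sinα = 47.8
Σc'Δl = 68.4 kN/m; ΣN' = 131.6 kN/m; ΣW sinα = 122.5 kN/m
Resisting = 68.4 + 131.6·tan32.8° = 68.4 + 84.8 = 153.2 kN/m
FS = 153.2 / 122.5 = 1.250

FS = 1.25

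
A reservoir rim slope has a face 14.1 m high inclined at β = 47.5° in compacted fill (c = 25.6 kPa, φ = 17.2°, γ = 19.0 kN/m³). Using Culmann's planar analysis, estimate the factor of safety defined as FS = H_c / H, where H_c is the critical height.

FS = 1.97

H_c = (4c/γ) · sinβ cosφ / [1 − cos(β − φ)]
    = (4·25.6/19.0) · sin47.5°·cos17.2° / [1 − cos30.3°]
    = 5.389 · 0.7043 / 0.1366 = 27.79 m
FS = H_c / H = 27.79 / 14.1 = 1.971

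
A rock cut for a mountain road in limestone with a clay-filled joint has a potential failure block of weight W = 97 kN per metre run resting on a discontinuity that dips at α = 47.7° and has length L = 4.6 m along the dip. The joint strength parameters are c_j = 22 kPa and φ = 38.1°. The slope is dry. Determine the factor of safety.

FS = 2.12

Resolving the block weight along and normal to the plane and applying the Mohr–Coulomb strength on the joint:
N' = W cosα = 97·cos47.7° = 65.3 kN/m
Driving force T = W sinα = 97·sin47.7° = 71.7 kN/m
Resisting force R = c_j·L + N'·tanφ = 22·4.6 + 65.3·tan38.1° = 101.2 + 51.2 = 152.4 kN/m
FS = R / T = 152.4 / 71.7 = 2.124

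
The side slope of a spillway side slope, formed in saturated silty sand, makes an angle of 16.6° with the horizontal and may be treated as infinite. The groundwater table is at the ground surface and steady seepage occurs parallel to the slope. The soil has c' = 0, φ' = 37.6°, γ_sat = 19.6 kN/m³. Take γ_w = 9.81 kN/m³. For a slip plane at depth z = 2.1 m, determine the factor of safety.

With seepage parallel to the slope and the water table at the surface, the effective normal stress on the slip plane uses the buoyant unit weight γ' = γ_sat − γ_w while the driving shear stress uses γ_sat:
FS = [c' + γ' z cos²β tanφ'] / [γ_sat z sinβ cosβ]
(For c' = 0 this reduces to FS = (γ'/γ_sat)·tanφ'/tanβ.)
γ' = 19.6 − 9.81 = 9.79 kN/m³
Numerator = 0.0 + 9.79·2.1·cos²16.6°·tan37.6° = 0.0 + 9.79·2.1·0.9184·0.7701 = 14.540 kPa
Denominator = 19.6·2.1·sin16.6°·cos16.6° = 19.6·2.1·0.2857·0.9583 = 11.269 kPa
FS = 14.540 / 11.269 = 1.290

FS = 1.29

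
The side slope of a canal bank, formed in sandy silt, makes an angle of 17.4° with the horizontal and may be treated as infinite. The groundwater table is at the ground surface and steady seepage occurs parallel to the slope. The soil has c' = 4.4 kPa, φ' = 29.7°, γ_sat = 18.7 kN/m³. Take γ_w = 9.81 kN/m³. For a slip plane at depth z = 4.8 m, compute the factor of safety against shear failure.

With seepage parallel to the slope and the water table at the surface, the effective normal stress on the slip plane uses the buoyant unit weight γ' = γ_sat − γ_w while the driving shear stress uses γ_sat:
FS = [c' + γ' z cos²β tanφ'] / [γ_sat z sinβ cosβ]
γ' = 18.7 − 9.81 = 8.89 kN/m³
Numerator = 4.4 + 8.89·4.8·cos²17.4°·tan29.7° = 4.4 + 8.89·4.8·0.9106·0.5704 = 26.563 kPa
Denominator = 18.7·4.8·sin17.4°·cos17.4° = 18.7·4.8·0.2990·0.9542 = 25.614 kPa
FS = 26.563 / 25.614 = 1.037

FS = 1.04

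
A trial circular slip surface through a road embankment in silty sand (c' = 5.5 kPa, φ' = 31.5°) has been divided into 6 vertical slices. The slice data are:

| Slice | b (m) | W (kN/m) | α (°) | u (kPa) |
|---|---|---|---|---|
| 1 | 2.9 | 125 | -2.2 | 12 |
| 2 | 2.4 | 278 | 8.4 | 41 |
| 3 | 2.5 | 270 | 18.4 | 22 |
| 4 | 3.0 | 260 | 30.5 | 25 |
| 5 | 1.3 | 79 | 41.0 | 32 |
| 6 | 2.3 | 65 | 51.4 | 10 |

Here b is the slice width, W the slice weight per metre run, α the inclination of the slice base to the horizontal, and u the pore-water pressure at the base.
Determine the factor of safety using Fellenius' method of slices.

Ordinary method of slices: FS = Σ[c'·Δl_i + (W_i cosα_i − u_i·Δl_i)·tanφ'] / Σ W_i sinα_i, with Δl_i = b_i / cosα_i.
Slice 1: Δl = 2.9/cos(-2.2°) = 2.902 m; N'_1 = 125·cos(-2.2°) − 12·2.902 = 90.1; c'Δl = 15.96; W sinα = -4.8
Slice 2: Δl = 2.4/cos8.4° = 2.426 m; N'_2 = 278·cos8.4° − 41·2.426 = 175.6; c'Δl = 13.34; W sinα = 40.6
Slice 3: Δl = 2.5/cos18.4° = 2.635 m; N'_3 = 270·cos18.4° − 22·2.635 = 198.2; c'Δl = 14.49; W sinα = 85.2
Slice 4: Δl = 3.0/cos30.5° = 3.482 m; N'_4 = 260·cos30.5° − 25·3.482 = 137.0; c'Δl = 19.15; W sinα = 132.0
Slice 5: Δl = 1.3/cos41.0° = 1.723 m; N'_5 = 79·cos41.0° − 32·1.723 = 4.5; c'Δl = 9.47; W sinα = 51.8
Slice 6: Δl = 2.3/cos51.4° = 3.687 m; N'_6 = 65·cos51.4° − 10·3.687 = 3.7; c'Δl = 20.28; W sinα = 50.8
Σc'Δl = 92.7 kN/m; ΣN' = 609.0 kN/m; ΣW sinα = 355.6 kN/m
Resisting = 92.7 + 609.0·tan31.5° = 92.7 + 373.2 = 465.9 kN/m
FS = 465.9 / 355.6 = 1.310

FS = 1.31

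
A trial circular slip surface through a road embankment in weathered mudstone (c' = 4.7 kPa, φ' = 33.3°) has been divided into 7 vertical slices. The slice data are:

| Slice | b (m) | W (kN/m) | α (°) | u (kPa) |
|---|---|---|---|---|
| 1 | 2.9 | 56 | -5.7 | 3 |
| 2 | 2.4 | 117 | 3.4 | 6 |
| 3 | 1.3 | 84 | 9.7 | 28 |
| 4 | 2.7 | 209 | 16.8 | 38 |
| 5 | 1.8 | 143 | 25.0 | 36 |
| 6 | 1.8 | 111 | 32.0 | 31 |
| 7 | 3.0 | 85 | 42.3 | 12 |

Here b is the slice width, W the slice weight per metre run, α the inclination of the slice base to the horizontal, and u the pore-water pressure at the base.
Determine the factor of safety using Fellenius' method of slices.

FS = 1.34

Ordinary method of slices: FS = Σ[c'·Δl_i + (W_i cosα_i − u_i·Δl_i)·tanφ'] / Σ W_i sinα_i, with Δl_i = b_i / cosα_i.
Slice 1: Δl = 2.9/cos(-5.7°) = 2.914 m; N'_1 = 56·cos(-5.7°) − 3·2.914 = 47.0; c'Δl = 13.70; W sinα = -5.6
Slice 2: Δl = 2.4/cos3.4° = 2.404 m; N'_2 = 117·cos3.4° − 6·2.404 = 102.4; c'Δl = 11.30; W sinα = 6.9
Slice 3: Δl = 1.3/cos9.7° = 1.319 m; N'_3 = 84·cos9.7° − 28·1.319 = 45.9; c'Δl = 6.20; W sinα = 14.2
Slice 4: Δl = 2.7/cos16.8° = 2.820 m; N'_4 = 209·cos16.8° − 38·2.820 = 92.9; c'Δl = 13.26; W sinα = 60.4
Slice 5: Δl = 1.8/cos25.0° = 1.986 m; N'_5 = 143·cos25.0° − 36·1.986 = 58.1; c'Δl = 9.33; W sinα = 60.4
Slice 6: Δl = 1.8/cos32.0° = 2.123 m; N'_6 = 111·cos32.0° − 31·2.123 = 28.3; c'Δl = 9.98; W sinα = 58.8
Slice 7: Δl = 3.0/cos42.3° = 4.056 m; N'_7 = 85·cos42.3° − 12·4.056 = 14.2; c'Δl = 19.06; W sinα = 57.2
Σc'Δl = 82.8 kN/m; ΣN' = 388.8 kN/m; ΣW sinα = 252.4 kN/m
Resisting = 82.8 + 388.8·tan33.3° = 82.8 + 255.4 = 338.2 kN/m
FS = 338.2 / 252.4 = 1.340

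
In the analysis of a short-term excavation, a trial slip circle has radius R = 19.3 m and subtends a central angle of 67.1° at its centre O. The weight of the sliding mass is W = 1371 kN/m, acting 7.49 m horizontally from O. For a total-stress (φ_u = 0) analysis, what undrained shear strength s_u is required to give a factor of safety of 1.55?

FS = s_u·L_a·R / (W·d), so s_u = FS·W·d / (L_a·R).
Arc length L_a = R·θ = 19.3·(67.1°·π/180) = 19.3·1.1711 = 22.60 m
s_u = 1.55·1371·7.49 / (22.60·19.3) = 15916.6 / 436.23 = 36.49 kPa

s_u = 36.5 kPa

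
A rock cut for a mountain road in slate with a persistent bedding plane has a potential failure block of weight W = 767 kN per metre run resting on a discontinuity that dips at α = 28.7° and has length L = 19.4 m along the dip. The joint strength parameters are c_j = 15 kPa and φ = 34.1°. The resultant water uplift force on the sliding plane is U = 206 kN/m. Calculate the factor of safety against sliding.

Resolving the block weight along and normal to the plane and applying the Mohr–Coulomb strength on the joint:
N' = W cosα − U = 767·cos28.7° − 206 = 466.8 kN/m
Driving force T = W sinα = 767·sin28.7° = 368.3 kN/m
Resisting force R = c_j·L + N'·tanφ = 15·19.4 + 466.8·tan34.1° = 291.0 + 316.0 = 607.0 kN/m
FS = R / T = 607.0 / 368.3 = 1.648

FS = 1.65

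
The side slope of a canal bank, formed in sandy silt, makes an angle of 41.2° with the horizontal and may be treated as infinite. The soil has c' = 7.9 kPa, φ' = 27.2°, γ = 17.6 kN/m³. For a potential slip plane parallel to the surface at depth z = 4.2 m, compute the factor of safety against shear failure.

FS = 0.80

For an infinite slope with a slip plane parallel to the surface (no pore pressure): FS = [c' + γz cos²β tanφ'] / [γz sinβ cosβ].
γz = 17.6·4.2 = 73.92 kN/m²
Numerator = 7.9 + 73.92·cos²41.2°·tan27.2° = 7.9 + 73.92·0.5661·0.5139 = 29.407 kPa
Denominator = 73.92·sin41.2°·cos41.2° = 73.92·0.6587·0.7524 = 36.635 kPa
FS = 29.407 / 36.635 = 0.803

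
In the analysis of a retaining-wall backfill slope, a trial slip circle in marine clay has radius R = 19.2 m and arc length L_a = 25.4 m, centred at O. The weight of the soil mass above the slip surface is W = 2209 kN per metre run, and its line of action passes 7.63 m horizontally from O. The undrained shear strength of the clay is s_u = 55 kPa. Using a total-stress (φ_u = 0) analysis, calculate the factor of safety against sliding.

FS = 1.59

Taking moments about the centre O, the resisting moment is provided by the undrained shear strength acting along the arc:
M_R = s_u·L_a·R = 55·25.40·19.2 = 26822.4 kN·m/m
M_D = W·d = 2209·7.63 = 16854.7 kN·m/m
FS = M_R / M_D = 26822.4 / 16854.7 = 1.591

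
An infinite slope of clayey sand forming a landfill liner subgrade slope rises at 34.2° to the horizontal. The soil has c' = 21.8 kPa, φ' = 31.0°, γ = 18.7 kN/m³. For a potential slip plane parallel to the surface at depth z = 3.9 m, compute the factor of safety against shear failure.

FS = 1.53

For an infinite slope with a slip plane parallel to the surface (no pore pressure): FS = [c' + γz cos²β tanφ'] / [γz sinβ cosβ].
γz = 18.7·3.9 = 72.93 kN/m²
Numerator = 21.8 + 72.93·cos²34.2°·tan31.0° = 21.8 + 72.93·0.6841·0.6009 = 51.776 kPa
Denominator = 72.93·sin34.2°·cos34.2° = 72.93·0.5621·0.8271 = 33.904 kPa
FS = 51.776 / 33.904 = 1.527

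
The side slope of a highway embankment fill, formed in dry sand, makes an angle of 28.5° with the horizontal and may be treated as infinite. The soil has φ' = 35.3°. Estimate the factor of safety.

For a dry cohesionless infinite slope the factor of safety is FS = tanφ' / tanβ.
FS = tan35.3° / tan28.5° = 0.7080 / 0.5430 = 1.304

FS = 1.30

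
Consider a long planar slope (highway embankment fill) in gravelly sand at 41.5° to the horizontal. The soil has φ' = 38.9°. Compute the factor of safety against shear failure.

For a dry cohesionless infinite slope the factor of safety is FS = tanφ' / tanβ.
FS = tan38.9° / tan41.5° = 0.8069 / 0.8847 = 0.912

FS = 0.91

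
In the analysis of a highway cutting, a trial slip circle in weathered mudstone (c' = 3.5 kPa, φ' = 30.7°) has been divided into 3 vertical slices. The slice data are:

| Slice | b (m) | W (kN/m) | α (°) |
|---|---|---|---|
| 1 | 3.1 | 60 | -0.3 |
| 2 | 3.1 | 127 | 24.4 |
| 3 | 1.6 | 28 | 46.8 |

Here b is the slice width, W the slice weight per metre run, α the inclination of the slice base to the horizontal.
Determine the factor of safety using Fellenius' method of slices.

Ordinary method of slices: FS = Σ[c'·Δl_i + (W_i cosα_i)·tanφ'] / Σ W_i sinα_i, with Δl_i = b_i / cosα_i.
Slice 1: Δl = 3.1/cos(-0.3°) = 3.100 m; N'_1 = 60·cos(-0.3°) = 60.0; c'Δl = 10.85; W sinα = -0.3
Slice 2: Δl = 3.1/cos24.4° = 3.404 m; N'_2 = 127·cos24.4° = 115.7; c'Δl = 11.91; W sinα = 52.5
Slice 3: Δl = 1.6/cos46.8° = 2.337 m; N'_3 = 28·cos46.8° = 19.2; c'Δl = 8.18; W sinα = 20.4
Σc'Δl = 30.9 kN/m; ΣN' = 194.8 kN/m; ΣW sinα = 72.6 kN/m
Resisting = 30.9 + 194.8·tan30.7° = 30.9 + 115.7 = 146.6 kN/m
FS = 146.6 / 72.6 = 2.021

FS = 2.02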